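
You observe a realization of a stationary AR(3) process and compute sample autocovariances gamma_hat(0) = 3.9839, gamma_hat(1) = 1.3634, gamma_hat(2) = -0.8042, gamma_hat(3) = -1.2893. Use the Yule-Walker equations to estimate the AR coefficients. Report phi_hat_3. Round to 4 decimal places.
\hat\phi_{3} = -0.1380

The Yule-Walker equations for an AR(p) process read, in matrix form,
  Gamma_p phi = r_p,   with   (Gamma_p)_{ij} = gamma(|i - j|),
                       (r_p)_i = gamma(i),   i,j = 1..p.
Substitute the sample gammas (Toeplitz matrix and right-hand side of size 3):
  Gamma_p = [[3.9839, 1.3634, -0.8042], [1.3634, 3.9839, 1.3634], [-0.8042, 1.3634, 3.9839]]
  r_p     = [1.3634, -0.8042, -1.2893]
Written out (R1..R3):
  (R1) 3.9839 phi_1 + 1.3634 phi_2 - 0.8042 phi_3 = 1.3634
  (R2) 1.3634 phi_1 + 3.9839 phi_2 + 1.3634 phi_3 = -0.8042
  (R3) -0.8042 phi_1 + 1.3634 phi_2 + 3.9839 phi_3 = -1.2893
Gaussian elimination:
  R2 <- R2 - (1.3634/3.9839) R1 = R2 - (0.342227) R1:  3.517307 phi_2 + 1.638619 phi_3 = -1.270793
  R3 <- R3 - (-0.8042/3.9839) R1 = R3 - (-0.201862) R1:  1.638619 phi_2 + 3.821562 phi_3 = -1.014081
  R3 <- R3 - (1.638619/3.517307) R2 = R3 - (0.465873) R2:  3.058173 phi_3 = -0.422052
Back-substitution:
  phi_hat_3 = -0.422052 / 3.058173 = -0.138008
  phi_hat_2 = (-1.270793 - (1.638619)(-0.138008)) / 3.517307 = -0.297003
  phi_hat_1 = (1.3634 - (1.3634)(-0.297003) - (-0.8042)(-0.138008)) / 3.9839 = 0.416011
So phi_hat = [0.4160, -0.2970, -0.1380].
Therefore phi_hat_3 = -0.1380.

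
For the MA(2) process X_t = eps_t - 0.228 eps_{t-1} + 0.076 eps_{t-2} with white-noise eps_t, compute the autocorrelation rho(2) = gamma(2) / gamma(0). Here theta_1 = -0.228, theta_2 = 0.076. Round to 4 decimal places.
\rho(2) = 0.0718

For an MA(q) process with theta_0 = 1, the autocovariance is
  gamma(k) = sigma^2 * sum_{i=0..q-k} theta_i * theta_{i+k},
and rho(k) = gamma(k) / gamma(0). Sigma^2 cancels.
  numerator   = (1)*(0.076) = 0.076.
  denominator = (1)^2 + (-0.228)^2 + (0.076)^2 = 1.05776.
  rho(2) = 0.076 / 1.05776 = 0.0718.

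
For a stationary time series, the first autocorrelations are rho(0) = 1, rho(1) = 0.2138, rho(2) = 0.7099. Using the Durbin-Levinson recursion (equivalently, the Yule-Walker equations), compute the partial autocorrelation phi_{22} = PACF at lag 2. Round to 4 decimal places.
\phi_{22} = 0.6960

The PACF at lag k is phi_{kk}, the last component of the solution
to the Yule-Walker system G_k phi = r_k where
  (G_k)_{ij} = rho(|i - j|), (r_k)_i = rho(i), i,j = 1..k.
Equivalently, Durbin-Levinson gives phi_{kk} iteratively:
  phi_{11} = rho(1)
  phi_{kk} = [rho(k) - sum_{j=1..k-1} phi_{k-1,j} rho(k-j)]
            / [1 - sum_{j=1..k-1} phi_{k-1,j} rho(j)],
  phi_{k,j} = phi_{k-1,j} - phi_{kk} phi_{k-1,k-j},  j = 1..k-1.
Step k = 1:
  phi_11 = rho(1) = 0.2138.
Step k = 2:
  phi_22 = [rho(2) - phi_11 rho(1)] / [1 - phi_11 rho(1)] = [0.7099 - (0.2138)(0.2138)] / [1 - (0.2138)(0.2138)]
         = 0.66418956 / 0.95428956 = 0.696.
Therefore phi_{22} = 0.6960.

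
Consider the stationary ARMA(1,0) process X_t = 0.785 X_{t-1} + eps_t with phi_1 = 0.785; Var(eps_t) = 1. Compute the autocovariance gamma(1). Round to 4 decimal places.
\gamma(1) = 2.0455

Multiply the model equation by X_{t-k} and take expectations. With theta_0 = psi_0 = 1 and psi_j the MA(infinity) weights, this gives
  gamma(k) - sum_i phi_i gamma(k-i) = c_k,
  c_k = sigma^2 * sum_{j=k..q} theta_j psi_{j-k}   (c_k = 0 for k > q),
using gamma(-m) = gamma(m).
Pure AR (q = 0): c_0 = sigma^2 = 1, c_k = 0 for k >= 1.
Equations for k = 0 and k = 1 (AR order 1):
  gamma(0) = phi_1 gamma(1) + c_0
  gamma(1) = phi_1 gamma(0) + c_1
Substituting the second into the first: gamma(0) (1 - phi_1^2) = c_0 + phi_1 c_1, so
  gamma(0) = c_0 / (1 - phi_1^2) = 1 / (1 - (0.785)^2) = 1 / 0.383775 = 2.605693.
  gamma(1) = phi_1 gamma(0) = (0.785)(2.605693) = 2.045469.
Therefore gamma(1) = 2.0455 (to 4 decimal places).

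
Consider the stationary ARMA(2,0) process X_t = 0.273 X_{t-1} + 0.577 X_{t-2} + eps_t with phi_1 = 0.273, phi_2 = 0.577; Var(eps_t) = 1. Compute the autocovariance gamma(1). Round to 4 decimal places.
\gamma(1) = 1.6582

Multiply the model equation by X_{t-k} and take expectations. With theta_0 = psi_0 = 1 and psi_j the MA(infinity) weights, this gives
  gamma(k) - sum_i phi_i gamma(k-i) = c_k,
  c_k = sigma^2 * sum_{j=k..q} theta_j psi_{j-k}   (c_k = 0 for k > q),
using gamma(-m) = gamma(m).
Pure AR (q = 0): c_0 = sigma^2 = 1, c_k = 0 for k >= 1.
Equations for k = 0, 1, 2 (AR order 2, c_2 = 0):
  (E0) gamma(0) = phi_1 gamma(1) + phi_2 gamma(2) + c_0
  (E1) gamma(1) = phi_1 gamma(0) + phi_2 gamma(1) + c_1
  (E2) gamma(2) = phi_1 gamma(1) + phi_2 gamma(0)
From (E1): gamma(1) = A gamma(0) + B with
  A = phi_1 / (1 - phi_2) = 0.273 / 0.423 = 0.64539,   B = c_1 / (1 - phi_2) = 0 / 0.423 = 0.
Insert (E2) into (E0): gamma(0) (1 - phi_2^2) = phi_1 (1 + phi_2) gamma(1) + c_0.
  phi_1 (1 + phi_2) = (0.273)(1.577) = 0.430521,   1 - phi_2^2 = 0.667071.
Replace gamma(1) by A gamma(0) + B and collect gamma(0):
  gamma(0) [0.667071 - (0.430521)(0.64539)] = c_0 = 1
  gamma(0) * 0.389217 = 1
  gamma(0) = 1 / 0.389217 = 2.569261.
  gamma(1) = A gamma(0) = (0.64539)(2.569261) = 1.658175.
Therefore gamma(1) = 1.6582 (to 4 decimal places).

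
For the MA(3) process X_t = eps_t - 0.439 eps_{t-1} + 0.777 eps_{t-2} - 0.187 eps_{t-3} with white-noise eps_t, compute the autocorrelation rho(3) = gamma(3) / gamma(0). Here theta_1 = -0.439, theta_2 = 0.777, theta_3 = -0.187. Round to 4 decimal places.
\rho(3) = -0.1021

For an MA(q) process with theta_0 = 1, the autocovariance is
  gamma(k) = sigma^2 * sum_{i=0..q-k} theta_i * theta_{i+k},
and rho(k) = gamma(k) / gamma(0). Sigma^2 cancels.
  numerator   = (1)*(-0.187) = -0.187.
  denominator = (1)^2 + (-0.439)^2 + (0.777)^2 + (-0.187)^2 = 1.831419.
  rho(3) = -0.187 / 1.831419 = -0.1021.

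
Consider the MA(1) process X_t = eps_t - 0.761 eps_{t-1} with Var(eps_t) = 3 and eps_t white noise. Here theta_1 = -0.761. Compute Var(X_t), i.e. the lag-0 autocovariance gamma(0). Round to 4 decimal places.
\gamma(0) = 4.7374

For an MA(q) process X_t = eps_t + sum_i theta_i eps_{t-i} with
Var(eps_t) = sigma^2, the variance is
  gamma(0) = sigma^2 * (1 + sum_i theta_i^2).
  sum_i theta_i^2 = (-0.761)^2 = 0.579121.
  gamma(0) = 3 * (1 + 0.579121) = 3 * 1.579121 = 4.737363, which rounds to 4.7374.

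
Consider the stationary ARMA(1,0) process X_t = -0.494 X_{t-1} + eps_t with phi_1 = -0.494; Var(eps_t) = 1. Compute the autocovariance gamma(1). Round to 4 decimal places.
\gamma(1) = -0.6535

Multiply the model equation by X_{t-k} and take expectations. With theta_0 = psi_0 = 1 and psi_j the MA(infinity) weights, this gives
  gamma(k) - sum_i phi_i gamma(k-i) = c_k,
  c_k = sigma^2 * sum_{j=k..q} theta_j psi_{j-k}   (c_k = 0 for k > q),
using gamma(-m) = gamma(m).
Pure AR (q = 0): c_0 = sigma^2 = 1, c_k = 0 for k >= 1.
Equations for k = 0 and k = 1 (AR order 1):
  gamma(0) = phi_1 gamma(1) + c_0
  gamma(1) = phi_1 gamma(0) + c_1
Substituting the second into the first: gamma(0) (1 - phi_1^2) = c_0 + phi_1 c_1, so
  gamma(0) = c_0 / (1 - phi_1^2) = 1 / (1 - (-0.494)^2) = 1 / 0.755964 = 1.322814.
  gamma(1) = phi_1 gamma(0) = (-0.494)(1.322814) = -0.65347.
Therefore gamma(1) = -0.6535 (to 4 decimal places).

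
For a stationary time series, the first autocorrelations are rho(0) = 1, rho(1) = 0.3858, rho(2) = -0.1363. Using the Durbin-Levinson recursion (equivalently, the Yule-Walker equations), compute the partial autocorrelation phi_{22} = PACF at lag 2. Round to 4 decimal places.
\phi_{22} = -0.3350

The PACF at lag k is phi_{kk}, the last component of the solution
to the Yule-Walker system G_k phi = r_k where
  (G_k)_{ij} = rho(|i - j|), (r_k)_i = rho(i), i,j = 1..k.
Equivalently, Durbin-Levinson gives phi_{kk} iteratively:
  phi_{11} = rho(1)
  phi_{kk} = [rho(k) - sum_{j=1..k-1} phi_{k-1,j} rho(k-j)]
            / [1 - sum_{j=1..k-1} phi_{k-1,j} rho(j)],
  phi_{k,j} = phi_{k-1,j} - phi_{kk} phi_{k-1,k-j},  j = 1..k-1.
Step k = 1:
  phi_11 = rho(1) = 0.3858.
Step k = 2:
  phi_22 = [rho(2) - phi_11 rho(1)] / [1 - phi_11 rho(1)] = [-0.1363 - (0.3858)(0.3858)] / [1 - (0.3858)(0.3858)]
         = -0.28514164 / 0.85115836 = -0.335.
Therefore phi_{22} = -0.3350.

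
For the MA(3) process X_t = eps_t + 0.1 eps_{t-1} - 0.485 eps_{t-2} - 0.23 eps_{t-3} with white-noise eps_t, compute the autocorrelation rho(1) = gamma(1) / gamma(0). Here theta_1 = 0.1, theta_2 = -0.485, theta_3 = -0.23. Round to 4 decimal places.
\rho(1) = 0.1256

For an MA(q) process with theta_0 = 1, the autocovariance is
  gamma(k) = sigma^2 * sum_{i=0..q-k} theta_i * theta_{i+k},
and rho(k) = gamma(k) / gamma(0). Sigma^2 cancels.
  numerator   = (1)*(0.1) + (0.1)*(-0.485) + (-0.485)*(-0.23) = 0.16305.
  denominator = (1)^2 + (0.1)^2 + (-0.485)^2 + (-0.23)^2 = 1.298125.
  rho(1) = 0.16305 / 1.298125 = 0.1256.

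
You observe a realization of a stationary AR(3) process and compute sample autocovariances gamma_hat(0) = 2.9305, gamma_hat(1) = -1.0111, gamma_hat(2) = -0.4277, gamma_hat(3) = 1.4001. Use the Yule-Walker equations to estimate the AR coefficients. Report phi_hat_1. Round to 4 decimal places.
\hat\phi_{1} = -0.3330

The Yule-Walker equations for an AR(p) process read, in matrix form,
  Gamma_p phi = r_p,   with   (Gamma_p)_{ij} = gamma(|i - j|),
                       (r_p)_i = gamma(i),   i,j = 1..p.
Substitute the sample gammas (Toeplitz matrix and right-hand side of size 3):
  Gamma_p = [[2.9305, -1.0111, -0.4277], [-1.0111, 2.9305, -1.0111], [-0.4277, -1.0111, 2.9305]]
  r_p     = [-1.0111, -0.4277, 1.4001]
Written out (R1..R3):
  (R1) 2.9305 phi_1 - 1.0111 phi_2 - 0.4277 phi_3 = -1.0111
  (R2) -1.0111 phi_1 + 2.9305 phi_2 - 1.0111 phi_3 = -0.4277
  (R3) -0.4277 phi_1 - 1.0111 phi_2 + 2.9305 phi_3 = 1.4001
Gaussian elimination:
  R2 <- R2 - (-1.0111/2.9305) R1 = R2 - (-0.345026) R1:  2.581644 phi_2 - 1.158668 phi_3 = -0.776556
  R3 <- R3 - (-0.4277/2.9305) R1 = R3 - (-0.145948) R1:  -1.158668 phi_2 + 2.868078 phi_3 = 1.252532
  R3 <- R3 - (-1.158668/2.581644) R2 = R3 - (-0.44881) R2:  2.348056 phi_3 = 0.904006
Back-substitution:
  phi_hat_3 = 0.904006 / 2.348056 = 0.385002
  phi_hat_2 = (-0.776556 - (-1.158668)(0.385002)) / 2.581644 = -0.128006
  phi_hat_1 = (-1.0111 - (-1.0111)(-0.128006) - (-0.4277)(0.385002)) / 2.9305 = -0.333002
So phi_hat = [-0.3330, -0.1280, 0.3850].
Therefore phi_hat_1 = -0.3330.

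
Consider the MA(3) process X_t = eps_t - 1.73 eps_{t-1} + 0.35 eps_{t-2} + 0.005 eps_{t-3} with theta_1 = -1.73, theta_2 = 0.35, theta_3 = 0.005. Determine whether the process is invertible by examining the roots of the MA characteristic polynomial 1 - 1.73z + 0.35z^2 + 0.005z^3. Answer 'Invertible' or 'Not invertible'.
\text{Not invertible}

The MA(q) characteristic polynomial is P(z) = 1 - 1.73z + 0.35z^2 + 0.005z^3.
Invertibility requires all roots to lie outside the unit circle, i.e. |z| > 1 for every root.
Degree 3: look for a simple real root z0 first, then factor out (1 - z/z0) and solve the remaining quadratic.
Testing z0 = 4: P(4) = 1 + (-1.73)(4) + (0.35)(4)^2 + (0.005)(4)^3
  = 1 + (-6.92) + (5.6) + (0.32) = 0.  So z_0 = 4 is a root, |z_0| = 4.
Divide out the factor (1 - 0.25 z) = (1 - z/z0) (since 1/z0 = 0.25):
  P(z) = (1 - 0.25 z)(1 + (-1.48) z + (-0.02) z^2)
  [check: z-coef -1.48 - (0.25) = -1.73; z^2-coef -0.02 - (0.25)(-1.48) = 0.35; z^3-coef -(0.25)(-0.02) = 0.005.]
Remaining roots from the quadratic factor 1 + (-1.48) z + (-0.02) z^2:
  Set 1 + (-1.48) z + (-0.02) z^2 = 0, i.e. a z^2 + b z + c = 0 with a = -0.02, b = -1.48, c = 1.
  Discriminant D = b^2 - 4ac = (-1.48)^2 - 4*(-0.02)*1 = 2.1904 - (-0.08) = 2.2704.
  D >= 0, so the roots are real: z = (-b +/- sqrt(D)) / (2a) = (1.48 +/- 1.506785) / (-0.04).
    z_1 = (1.48 + 1.506785) / (-0.04) = -74.6696,   |z_1| = 74.6696.
    z_2 = (1.48 - 1.506785) / (-0.04) = 0.6696,   |z_2| = 0.6696.
Moduli of all roots: 4.0000, 74.6696, 0.6696.
All moduli strictly greater than 1? No.
Verdict: Not invertible.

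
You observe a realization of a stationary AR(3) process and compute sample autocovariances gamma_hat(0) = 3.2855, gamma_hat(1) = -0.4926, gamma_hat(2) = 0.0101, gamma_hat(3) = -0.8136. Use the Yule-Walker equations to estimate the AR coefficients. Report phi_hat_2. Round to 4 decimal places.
\hat\phi_{2} = -0.0590

The Yule-Walker equations for an AR(p) process read, in matrix form,
  Gamma_p phi = r_p,   with   (Gamma_p)_{ij} = gamma(|i - j|),
                       (r_p)_i = gamma(i),   i,j = 1..p.
Substitute the sample gammas (Toeplitz matrix and right-hand side of size 3):
  Gamma_p = [[3.2855, -0.4926, 0.0101], [-0.4926, 3.2855, -0.4926], [0.0101, -0.4926, 3.2855]]
  r_p     = [-0.4926, 0.0101, -0.8136]
Written out (R1..R3):
  (R1) 3.2855 phi_1 - 0.4926 phi_2 + 0.0101 phi_3 = -0.4926
  (R2) -0.4926 phi_1 + 3.2855 phi_2 - 0.4926 phi_3 = 0.0101
  (R3) 0.0101 phi_1 - 0.4926 phi_2 + 3.2855 phi_3 = -0.8136
Gaussian elimination:
  R2 <- R2 - (-0.4926/3.2855) R1 = R2 - (-0.149932) R1:  3.211644 phi_2 - 0.491086 phi_3 = -0.063756
  R3 <- R3 - (0.0101/3.2855) R1 = R3 - (0.003074) R1:  -0.491086 phi_2 + 3.285469 phi_3 = -0.812086
  R3 <- R3 - (-0.491086/3.211644) R2 = R3 - (-0.152908) R2:  3.210378 phi_3 = -0.821835
Back-substitution:
  phi_hat_3 = -0.821835 / 3.210378 = -0.255993
  phi_hat_2 = (-0.063756 - (-0.491086)(-0.255993)) / 3.211644 = -0.058995
  phi_hat_1 = (-0.4926 - (-0.4926)(-0.058995) - (0.0101)(-0.255993)) / 3.2855 = -0.15799
So phi_hat = [-0.1580, -0.0590, -0.2560].
Therefore phi_hat_2 = -0.0590.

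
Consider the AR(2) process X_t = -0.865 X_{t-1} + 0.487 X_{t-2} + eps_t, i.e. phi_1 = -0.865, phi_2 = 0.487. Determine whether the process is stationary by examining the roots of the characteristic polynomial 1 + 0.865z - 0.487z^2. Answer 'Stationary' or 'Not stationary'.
\text{Not stationary}

The AR(p) characteristic polynomial is P(z) = 1 + 0.865z - 0.487z^2.
Stationarity requires all roots to lie outside the unit circle, i.e. |z| > 1 for every root.
Set 1 + (0.865) z + (-0.487) z^2 = 0, i.e. a z^2 + b z + c = 0 with a = -0.487, b = 0.865, c = 1.
Discriminant D = b^2 - 4ac = (0.865)^2 - 4*(-0.487)*1 = 0.748225 - (-1.948) = 2.696225.
D >= 0, so the roots are real: z = (-b +/- sqrt(D)) / (2a) = (-0.865 +/- 1.642019) / (-0.974).
  z_1 = (-0.865 + 1.642019) / (-0.974) = -0.7978,   |z_1| = 0.7978.
  z_2 = (-0.865 - 1.642019) / (-0.974) = 2.5739,   |z_2| = 2.5739.
Moduli of all roots: 0.7978, 2.5739.
All moduli strictly greater than 1? No.
Verdict: Not stationary.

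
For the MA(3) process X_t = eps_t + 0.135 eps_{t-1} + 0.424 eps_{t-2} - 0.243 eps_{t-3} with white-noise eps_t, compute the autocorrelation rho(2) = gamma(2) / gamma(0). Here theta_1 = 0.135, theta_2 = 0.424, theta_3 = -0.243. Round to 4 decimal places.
\rho(2) = 0.3112

For an MA(q) process with theta_0 = 1, the autocovariance is
  gamma(k) = sigma^2 * sum_{i=0..q-k} theta_i * theta_{i+k},
and rho(k) = gamma(k) / gamma(0). Sigma^2 cancels.
  numerator   = (1)*(0.424) + (0.135)*(-0.243) = 0.391195.
  denominator = (1)^2 + (0.135)^2 + (0.424)^2 + (-0.243)^2 = 1.25705.
  rho(2) = 0.391195 / 1.25705 = 0.3112.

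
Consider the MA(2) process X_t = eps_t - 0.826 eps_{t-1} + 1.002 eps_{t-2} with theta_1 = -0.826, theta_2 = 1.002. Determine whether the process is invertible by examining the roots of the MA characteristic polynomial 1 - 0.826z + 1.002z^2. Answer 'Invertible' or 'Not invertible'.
\text{Not invertible}

The MA(q) characteristic polynomial is P(z) = 1 - 0.826z + 1.002z^2.
Invertibility requires all roots to lie outside the unit circle, i.e. |z| > 1 for every root.
Set 1 + (-0.826) z + (1.002) z^2 = 0, i.e. a z^2 + b z + c = 0 with a = 1.002, b = -0.826, c = 1.
Discriminant D = b^2 - 4ac = (-0.826)^2 - 4*(1.002)*1 = 0.682276 - (4.008) = -3.325724.
D < 0, so the roots are the complex-conjugate pair z = (-b +/- i sqrt(-D)) / (2a) = 0.4122 +/- 0.91i.
For a conjugate pair |z|^2 = z * conj(z) = (product of roots) = c/a = 1/(1.002) = 0.998004, so |z| = sqrt(0.998004) = 0.999 for both roots.
Moduli of all roots: 0.9990, 0.9990.
All moduli strictly greater than 1? No.
Verdict: Not invertible.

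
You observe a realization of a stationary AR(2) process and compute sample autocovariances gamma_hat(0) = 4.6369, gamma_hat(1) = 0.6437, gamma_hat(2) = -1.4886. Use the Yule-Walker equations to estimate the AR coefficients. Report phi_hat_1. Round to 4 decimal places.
\hat\phi_{1} = 0.1870

The Yule-Walker equations for an AR(p) process read, in matrix form,
  Gamma_p phi = r_p,   with   (Gamma_p)_{ij} = gamma(|i - j|),
                       (r_p)_i = gamma(i),   i,j = 1..p.
Substitute the sample gammas (Toeplitz matrix and right-hand side of size 2):
  Gamma_p = [[4.6369, 0.6437], [0.6437, 4.6369]]
  r_p     = [0.6437, -1.4886]
Written out:
  4.6369 phi_1 + 0.6437 phi_2 = 0.6437
  0.6437 phi_1 + 4.6369 phi_2 = -1.4886
Solve by Cramer's rule:
  det = gamma(0)^2 - gamma(1)^2 = (4.6369)^2 - (0.6437)^2 = 21.50084161 - 0.41434969 = 21.08649192
  phi_hat_1 = [gamma(1) gamma(0) - gamma(1) gamma(2)] / det = [(0.6437)(4.6369) - (0.6437)(-1.4886)] / 21.08649192 = 3.94298435 / 21.08649192 = 0.187
  phi_hat_2 = [gamma(0) gamma(2) - gamma(1)^2] / det = [(4.6369)(-1.4886) - (0.6437)^2] / 21.08649192 = -7.31683903 / 21.08649192 = -0.347
So phi_hat = [0.1870, -0.3470].
Therefore phi_hat_1 = 0.1870.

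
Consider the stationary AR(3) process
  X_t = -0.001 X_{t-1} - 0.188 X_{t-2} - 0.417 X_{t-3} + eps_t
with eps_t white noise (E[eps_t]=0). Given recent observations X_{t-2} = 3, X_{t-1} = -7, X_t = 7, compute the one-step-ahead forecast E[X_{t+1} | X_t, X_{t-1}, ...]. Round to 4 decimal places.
E[X_{t+1} \mid \mathcal F_t] = 0.0580

For an AR(p) model X_t = c + sum_i phi_i X_{t-i} + eps_t, the
one-step-ahead conditional mean is
  E[X_{t+1} | X_t, ...] = c + sum_i phi_i X_{t+1-i}.
Substitute known values:
  E[X_{t+1} | ...] = (-0.001) * (7) + (-0.188) * (-7) + (-0.417) * (3)
                   = 0.0580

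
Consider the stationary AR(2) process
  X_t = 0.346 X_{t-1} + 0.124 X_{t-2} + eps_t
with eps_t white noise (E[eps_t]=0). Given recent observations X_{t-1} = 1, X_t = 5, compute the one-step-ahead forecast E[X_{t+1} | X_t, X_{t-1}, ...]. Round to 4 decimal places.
E[X_{t+1} \mid \mathcal F_t] = 1.8540

For an AR(p) model X_t = c + sum_i phi_i X_{t-i} + eps_t, the
one-step-ahead conditional mean is
  E[X_{t+1} | X_t, ...] = c + sum_i phi_i X_{t+1-i}.
Substitute known values:
  E[X_{t+1} | ...] = (0.346) * (5) + (0.124) * (1)
                   = 1.8540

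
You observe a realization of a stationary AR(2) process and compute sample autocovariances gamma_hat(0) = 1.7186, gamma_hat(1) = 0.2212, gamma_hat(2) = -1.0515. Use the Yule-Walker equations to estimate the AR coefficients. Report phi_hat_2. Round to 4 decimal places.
\hat\phi_{2} = -0.6390

The Yule-Walker equations for an AR(p) process read, in matrix form,
  Gamma_p phi = r_p,   with   (Gamma_p)_{ij} = gamma(|i - j|),
                       (r_p)_i = gamma(i),   i,j = 1..p.
Substitute the sample gammas (Toeplitz matrix and right-hand side of size 2):
  Gamma_p = [[1.7186, 0.2212], [0.2212, 1.7186]]
  r_p     = [0.2212, -1.0515]
Written out:
  1.7186 phi_1 + 0.2212 phi_2 = 0.2212
  0.2212 phi_1 + 1.7186 phi_2 = -1.0515
Solve by Cramer's rule:
  det = gamma(0)^2 - gamma(1)^2 = (1.7186)^2 - (0.2212)^2 = 2.95358596 - 0.04892944 = 2.90465652
  phi_hat_1 = [gamma(1) gamma(0) - gamma(1) gamma(2)] / det = [(0.2212)(1.7186) - (0.2212)(-1.0515)] / 2.90465652 = 0.61274612 / 2.90465652 = 0.211
  phi_hat_2 = [gamma(0) gamma(2) - gamma(1)^2] / det = [(1.7186)(-1.0515) - (0.2212)^2] / 2.90465652 = -1.85603734 / 2.90465652 = -0.639
So phi_hat = [0.2110, -0.6390].
Therefore phi_hat_2 = -0.6390.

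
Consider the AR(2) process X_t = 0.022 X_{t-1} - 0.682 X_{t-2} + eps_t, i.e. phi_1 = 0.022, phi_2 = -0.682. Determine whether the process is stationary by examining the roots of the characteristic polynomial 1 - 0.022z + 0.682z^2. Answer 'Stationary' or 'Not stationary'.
\text{Stationary}

The AR(p) characteristic polynomial is P(z) = 1 - 0.022z + 0.682z^2.
Stationarity requires all roots to lie outside the unit circle, i.e. |z| > 1 for every root.
Set 1 + (-0.022) z + (0.682) z^2 = 0, i.e. a z^2 + b z + c = 0 with a = 0.682, b = -0.022, c = 1.
Discriminant D = b^2 - 4ac = (-0.022)^2 - 4*(0.682)*1 = 0.000484 - (2.728) = -2.727516.
D < 0, so the roots are the complex-conjugate pair z = (-b +/- i sqrt(-D)) / (2a) = 0.0161 +/- 1.2108i.
For a conjugate pair |z|^2 = z * conj(z) = (product of roots) = c/a = 1/(0.682) = 1.466276, so |z| = sqrt(1.466276) = 1.2109 for both roots.
Moduli of all roots: 1.2109, 1.2109.
All moduli strictly greater than 1? Yes.
Verdict: Stationary.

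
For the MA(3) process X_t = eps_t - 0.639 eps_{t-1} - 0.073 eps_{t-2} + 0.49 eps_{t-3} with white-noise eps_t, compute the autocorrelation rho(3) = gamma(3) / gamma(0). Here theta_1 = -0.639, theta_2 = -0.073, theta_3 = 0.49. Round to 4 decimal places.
\rho(3) = 0.2963

For an MA(q) process with theta_0 = 1, the autocovariance is
  gamma(k) = sigma^2 * sum_{i=0..q-k} theta_i * theta_{i+k},
and rho(k) = gamma(k) / gamma(0). Sigma^2 cancels.
  numerator   = (1)*(0.49) = 0.49.
  denominator = (1)^2 + (-0.639)^2 + (-0.073)^2 + (0.49)^2 = 1.65375.
  rho(3) = 0.49 / 1.65375 = 0.2963.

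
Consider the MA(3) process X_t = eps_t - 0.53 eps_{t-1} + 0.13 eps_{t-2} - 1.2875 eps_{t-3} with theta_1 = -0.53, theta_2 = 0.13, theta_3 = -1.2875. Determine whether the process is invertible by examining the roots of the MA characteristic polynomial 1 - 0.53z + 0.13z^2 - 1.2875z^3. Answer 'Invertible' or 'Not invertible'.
\text{Not invertible}

The MA(q) characteristic polynomial is P(z) = 1 - 0.53z + 0.13z^2 - 1.2875z^3.
Invertibility requires all roots to lie outside the unit circle, i.e. |z| > 1 for every root.
Degree 3: look for a simple real root z0 first, then factor out (1 - z/z0) and solve the remaining quadratic.
Testing z0 = 0.8: P(0.8) = 1 + (-0.53)(0.8) + (0.13)(0.8)^2 + (-1.2875)(0.8)^3
  = 1 + (-0.424) + (0.0832) + (-0.6592) = 0.  So z_0 = 0.8 is a root, |z_0| = 0.8.
Divide out the factor (1 - 1.25 z) = (1 - z/z0) (since 1/z0 = 1.25):
  P(z) = (1 - 1.25 z)(1 + (0.72) z + (1.03) z^2)
  [check: z-coef 0.72 - (1.25) = -0.53; z^2-coef 1.03 - (1.25)(0.72) = 0.13; z^3-coef -(1.25)(1.03) = -1.2875.]
Remaining roots from the quadratic factor 1 + (0.72) z + (1.03) z^2:
  Set 1 + (0.72) z + (1.03) z^2 = 0, i.e. a z^2 + b z + c = 0 with a = 1.03, b = 0.72, c = 1.
  Discriminant D = b^2 - 4ac = (0.72)^2 - 4*(1.03)*1 = 0.5184 - (4.12) = -3.6016.
  D < 0, so the roots are the complex-conjugate pair z = (-b +/- i sqrt(-D)) / (2a) = -0.3495 +/- 0.9213i.
  For a conjugate pair |z|^2 = z * conj(z) = (product of roots) = c/a = 1/(1.03) = 0.970874, so |z| = sqrt(0.970874) = 0.9853 for both roots.
Moduli of all roots: 0.8000, 0.9853, 0.9853.
All moduli strictly greater than 1? No.
Verdict: Not invertible.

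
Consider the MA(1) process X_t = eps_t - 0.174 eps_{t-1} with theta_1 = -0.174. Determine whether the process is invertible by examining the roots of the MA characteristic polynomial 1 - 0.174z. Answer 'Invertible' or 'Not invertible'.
\text{Invertible}

The MA(q) characteristic polynomial is P(z) = 1 - 0.174z.
Invertibility requires all roots to lie outside the unit circle, i.e. |z| > 1 for every root.
This is linear in z: 1 + (-0.174) z = 0  =>  z = -1/(-0.174) = 5.747126,  |z| = 5.747126.
Moduli of all roots: 5.7471.
All moduli strictly greater than 1? Yes.
Verdict: Invertible.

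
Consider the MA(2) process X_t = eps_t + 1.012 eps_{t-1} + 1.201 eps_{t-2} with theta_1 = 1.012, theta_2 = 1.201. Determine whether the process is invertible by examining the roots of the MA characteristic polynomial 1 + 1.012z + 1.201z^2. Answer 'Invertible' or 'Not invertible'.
\text{Not invertible}

The MA(q) characteristic polynomial is P(z) = 1 + 1.012z + 1.201z^2.
Invertibility requires all roots to lie outside the unit circle, i.e. |z| > 1 for every root.
Set 1 + (1.012) z + (1.201) z^2 = 0, i.e. a z^2 + b z + c = 0 with a = 1.201, b = 1.012, c = 1.
Discriminant D = b^2 - 4ac = (1.012)^2 - 4*(1.201)*1 = 1.024144 - (4.804) = -3.779856.
D < 0, so the roots are the complex-conjugate pair z = (-b +/- i sqrt(-D)) / (2a) = -0.4213 +/- 0.8094i.
For a conjugate pair |z|^2 = z * conj(z) = (product of roots) = c/a = 1/(1.201) = 0.832639, so |z| = sqrt(0.832639) = 0.9125 for both roots.
Moduli of all roots: 0.9125, 0.9125.
All moduli strictly greater than 1? No.
Verdict: Not invertible.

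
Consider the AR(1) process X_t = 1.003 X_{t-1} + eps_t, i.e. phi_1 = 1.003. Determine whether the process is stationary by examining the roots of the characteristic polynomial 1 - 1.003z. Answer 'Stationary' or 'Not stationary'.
\text{Not stationary}

The AR(p) characteristic polynomial is P(z) = 1 - 1.003z.
Stationarity requires all roots to lie outside the unit circle, i.e. |z| > 1 for every root.
This is linear in z: 1 + (-1.003) z = 0  =>  z = -1/(-1.003) = 0.997009,  |z| = 0.997009.
Moduli of all roots: 0.9970.
All moduli strictly greater than 1? No.
Verdict: Not stationary.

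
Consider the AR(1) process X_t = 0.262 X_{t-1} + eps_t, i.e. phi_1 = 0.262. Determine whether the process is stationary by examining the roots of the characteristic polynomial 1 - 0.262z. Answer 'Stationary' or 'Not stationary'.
\text{Stationary}

The AR(p) characteristic polynomial is P(z) = 1 - 0.262z.
Stationarity requires all roots to lie outside the unit circle, i.e. |z| > 1 for every root.
This is linear in z: 1 + (-0.262) z = 0  =>  z = -1/(-0.262) = 3.816794,  |z| = 3.816794.
Moduli of all roots: 3.8168.
All moduli strictly greater than 1? Yes.
Verdict: Stationary.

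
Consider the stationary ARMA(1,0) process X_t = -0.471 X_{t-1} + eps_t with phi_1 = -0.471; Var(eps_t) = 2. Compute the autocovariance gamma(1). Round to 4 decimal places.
\gamma(1) = -1.2105

Multiply the model equation by X_{t-k} and take expectations. With theta_0 = psi_0 = 1 and psi_j the MA(infinity) weights, this gives
  gamma(k) - sum_i phi_i gamma(k-i) = c_k,
  c_k = sigma^2 * sum_{j=k..q} theta_j psi_{j-k}   (c_k = 0 for k > q),
using gamma(-m) = gamma(m).
Pure AR (q = 0): c_0 = sigma^2 = 2, c_k = 0 for k >= 1.
Equations for k = 0 and k = 1 (AR order 1):
  gamma(0) = phi_1 gamma(1) + c_0
  gamma(1) = phi_1 gamma(0) + c_1
Substituting the second into the first: gamma(0) (1 - phi_1^2) = c_0 + phi_1 c_1, so
  gamma(0) = c_0 / (1 - phi_1^2) = 2 / (1 - (-0.471)^2) = 2 / 0.778159 = 2.570169.
  gamma(1) = phi_1 gamma(0) = (-0.471)(2.570169) = -1.21055.
Therefore gamma(1) = -1.2105 (to 4 decimal places).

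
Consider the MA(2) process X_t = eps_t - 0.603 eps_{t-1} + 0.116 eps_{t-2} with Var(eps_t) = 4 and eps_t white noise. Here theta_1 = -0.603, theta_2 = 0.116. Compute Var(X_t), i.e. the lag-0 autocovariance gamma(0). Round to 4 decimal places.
\gamma(0) = 5.5083

For an MA(q) process X_t = eps_t + sum_i theta_i eps_{t-i} with
Var(eps_t) = sigma^2, the variance is
  gamma(0) = sigma^2 * (1 + sum_i theta_i^2).
  sum_i theta_i^2 = (-0.603)^2 + (0.116)^2 = 0.363609 + 0.013456 = 0.377065.
  gamma(0) = 4 * (1 + 0.377065) = 4 * 1.377065 = 5.50826, which rounds to 5.5083.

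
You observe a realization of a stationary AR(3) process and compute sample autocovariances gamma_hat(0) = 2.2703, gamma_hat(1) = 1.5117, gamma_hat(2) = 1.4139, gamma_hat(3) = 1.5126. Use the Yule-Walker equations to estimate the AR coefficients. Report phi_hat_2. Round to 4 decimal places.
\hat\phi_{2} = 0.1680

The Yule-Walker equations for an AR(p) process read, in matrix form,
  Gamma_p phi = r_p,   with   (Gamma_p)_{ij} = gamma(|i - j|),
                       (r_p)_i = gamma(i),   i,j = 1..p.
Substitute the sample gammas (Toeplitz matrix and right-hand side of size 3):
  Gamma_p = [[2.2703, 1.5117, 1.4139], [1.5117, 2.2703, 1.5117], [1.4139, 1.5117, 2.2703]]
  r_p     = [1.5117, 1.4139, 1.5126]
Written out (R1..R3):
  (R1) 2.2703 phi_1 + 1.5117 phi_2 + 1.4139 phi_3 = 1.5117
  (R2) 1.5117 phi_1 + 2.2703 phi_2 + 1.5117 phi_3 = 1.4139
  (R3) 1.4139 phi_1 + 1.5117 phi_2 + 2.2703 phi_3 = 1.5126
Gaussian elimination:
  R2 <- R2 - (1.5117/2.2703) R1 = R2 - (0.665859) R1:  1.263721 phi_2 + 0.570242 phi_3 = 0.407321
  R3 <- R3 - (1.4139/2.2703) R1 = R3 - (0.622781) R1:  0.570242 phi_2 + 1.38975 phi_3 = 0.571142
  R3 <- R3 - (0.570242/1.263721) R2 = R3 - (0.45124) R2:  1.132434 phi_3 = 0.387342
Back-substitution:
  phi_hat_3 = 0.387342 / 1.132434 = 0.342044
  phi_hat_2 = (0.407321 - (0.570242)(0.342044)) / 1.263721 = 0.167975
  phi_hat_1 = (1.5117 - (1.5117)(0.167975) - (1.4139)(0.342044)) / 2.2703 = 0.340993
So phi_hat = [0.3410, 0.1680, 0.3420].
Therefore phi_hat_2 = 0.1680.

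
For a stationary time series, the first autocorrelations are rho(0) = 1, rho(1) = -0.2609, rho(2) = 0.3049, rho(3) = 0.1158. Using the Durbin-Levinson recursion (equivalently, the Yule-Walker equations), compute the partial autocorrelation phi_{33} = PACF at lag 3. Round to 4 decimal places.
\phi_{33} = 0.2770

The PACF at lag k is phi_{kk}, the last component of the solution
to the Yule-Walker system G_k phi = r_k where
  (G_k)_{ij} = rho(|i - j|), (r_k)_i = rho(i), i,j = 1..k.
Equivalently, Durbin-Levinson gives phi_{kk} iteratively:
  phi_{11} = rho(1)
  phi_{kk} = [rho(k) - sum_{j=1..k-1} phi_{k-1,j} rho(k-j)]
            / [1 - sum_{j=1..k-1} phi_{k-1,j} rho(j)],
  phi_{k,j} = phi_{k-1,j} - phi_{kk} phi_{k-1,k-j},  j = 1..k-1.
Step k = 1:
  phi_11 = rho(1) = -0.2609.
Step k = 2:
  phi_22 = [rho(2) - phi_11 rho(1)] / [1 - phi_11 rho(1)] = [0.3049 - (-0.2609)(-0.2609)] / [1 - (-0.2609)(-0.2609)]
         = 0.23683119 / 0.93193119 = 0.254129.
  Update: phi_21 = phi_11 - phi_22 phi_11 = -0.2609 - (0.254129)(-0.2609) = -0.194598.
Step k = 3:
  phi_33 = [rho(3) - phi_21 rho(2) - phi_22 rho(1)] / [1 - phi_21 rho(1) - phi_22 rho(2)]
    numerator   = 0.1158 - (-0.194598)(0.3049) - (0.254129)(-0.2609) = 0.2414352
    denominator = 1 - (-0.194598)(-0.2609) - (0.254129)(0.3049) = 0.8717454
  phi_33 = 0.2414352 / 0.8717454 = 0.277.
Therefore phi_{33} = 0.2770.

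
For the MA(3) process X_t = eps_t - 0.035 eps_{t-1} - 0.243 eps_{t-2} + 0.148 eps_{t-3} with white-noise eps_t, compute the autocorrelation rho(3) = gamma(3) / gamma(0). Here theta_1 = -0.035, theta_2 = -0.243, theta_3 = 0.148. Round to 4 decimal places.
\rho(3) = 0.1368

For an MA(q) process with theta_0 = 1, the autocovariance is
  gamma(k) = sigma^2 * sum_{i=0..q-k} theta_i * theta_{i+k},
and rho(k) = gamma(k) / gamma(0). Sigma^2 cancels.
  numerator   = (1)*(0.148) = 0.148.
  denominator = (1)^2 + (-0.035)^2 + (-0.243)^2 + (0.148)^2 = 1.082178.
  rho(3) = 0.148 / 1.082178 = 0.1368.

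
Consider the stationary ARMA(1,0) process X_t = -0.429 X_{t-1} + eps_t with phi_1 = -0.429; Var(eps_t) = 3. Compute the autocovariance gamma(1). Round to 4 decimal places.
\gamma(1) = -1.5773

Multiply the model equation by X_{t-k} and take expectations. With theta_0 = psi_0 = 1 and psi_j the MA(infinity) weights, this gives
  gamma(k) - sum_i phi_i gamma(k-i) = c_k,
  c_k = sigma^2 * sum_{j=k..q} theta_j psi_{j-k}   (c_k = 0 for k > q),
using gamma(-m) = gamma(m).
Pure AR (q = 0): c_0 = sigma^2 = 3, c_k = 0 for k >= 1.
Equations for k = 0 and k = 1 (AR order 1):
  gamma(0) = phi_1 gamma(1) + c_0
  gamma(1) = phi_1 gamma(0) + c_1
Substituting the second into the first: gamma(0) (1 - phi_1^2) = c_0 + phi_1 c_1, so
  gamma(0) = c_0 / (1 - phi_1^2) = 3 / (1 - (-0.429)^2) = 3 / 0.815959 = 3.676655.
  gamma(1) = phi_1 gamma(0) = (-0.429)(3.676655) = -1.577285.
Therefore gamma(1) = -1.5773 (to 4 decimal places).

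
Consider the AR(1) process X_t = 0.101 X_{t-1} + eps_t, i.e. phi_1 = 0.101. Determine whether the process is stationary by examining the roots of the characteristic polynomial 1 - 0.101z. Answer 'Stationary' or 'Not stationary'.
\text{Stationary}

The AR(p) characteristic polynomial is P(z) = 1 - 0.101z.
Stationarity requires all roots to lie outside the unit circle, i.e. |z| > 1 for every root.
This is linear in z: 1 + (-0.101) z = 0  =>  z = -1/(-0.101) = 9.90099,  |z| = 9.90099.
Moduli of all roots: 9.9010.
All moduli strictly greater than 1? Yes.
Verdict: Stationary.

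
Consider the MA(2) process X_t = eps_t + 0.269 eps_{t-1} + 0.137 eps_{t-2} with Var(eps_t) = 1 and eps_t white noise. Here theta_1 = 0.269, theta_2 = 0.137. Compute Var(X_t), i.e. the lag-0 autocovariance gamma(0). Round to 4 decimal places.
\gamma(0) = 1.0911

For an MA(q) process X_t = eps_t + sum_i theta_i eps_{t-i} with
Var(eps_t) = sigma^2, the variance is
  gamma(0) = sigma^2 * (1 + sum_i theta_i^2).
  sum_i theta_i^2 = (0.269)^2 + (0.137)^2 = 0.072361 + 0.018769 = 0.09113.
  gamma(0) = 1 * (1 + 0.09113) = 1 * 1.09113 = 1.09113, which rounds to 1.0911.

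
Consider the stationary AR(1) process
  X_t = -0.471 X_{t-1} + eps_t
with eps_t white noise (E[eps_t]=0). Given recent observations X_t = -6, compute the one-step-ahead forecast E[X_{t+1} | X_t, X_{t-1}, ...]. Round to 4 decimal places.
E[X_{t+1} \mid \mathcal F_t] = 2.8260

For an AR(p) model X_t = c + sum_i phi_i X_{t-i} + eps_t, the
one-step-ahead conditional mean is
  E[X_{t+1} | X_t, ...] = c + sum_i phi_i X_{t+1-i}.
Substitute known values:
  E[X_{t+1} | ...] = (-0.471) * (-6)
                   = 2.8260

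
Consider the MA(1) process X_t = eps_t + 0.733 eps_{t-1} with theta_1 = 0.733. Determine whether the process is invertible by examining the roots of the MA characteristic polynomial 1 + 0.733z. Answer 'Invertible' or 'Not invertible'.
\text{Invertible}

The MA(q) characteristic polynomial is P(z) = 1 + 0.733z.
Invertibility requires all roots to lie outside the unit circle, i.e. |z| > 1 for every root.
This is linear in z: 1 + (0.733) z = 0  =>  z = -1/(0.733) = -1.364256,  |z| = 1.364256.
Moduli of all roots: 1.3643.
All moduli strictly greater than 1? Yes.
Verdict: Invertible.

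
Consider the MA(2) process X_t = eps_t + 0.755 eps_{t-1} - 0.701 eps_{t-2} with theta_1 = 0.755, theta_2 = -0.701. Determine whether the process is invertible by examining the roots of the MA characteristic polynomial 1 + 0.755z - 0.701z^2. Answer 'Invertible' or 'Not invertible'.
\text{Not invertible}

The MA(q) characteristic polynomial is P(z) = 1 + 0.755z - 0.701z^2.
Invertibility requires all roots to lie outside the unit circle, i.e. |z| > 1 for every root.
Set 1 + (0.755) z + (-0.701) z^2 = 0, i.e. a z^2 + b z + c = 0 with a = -0.701, b = 0.755, c = 1.
Discriminant D = b^2 - 4ac = (0.755)^2 - 4*(-0.701)*1 = 0.570025 - (-2.804) = 3.374025.
D >= 0, so the roots are real: z = (-b +/- sqrt(D)) / (2a) = (-0.755 +/- 1.836852) / (-1.402).
  z_1 = (-0.755 + 1.836852) / (-1.402) = -0.7716,   |z_1| = 0.7716.
  z_2 = (-0.755 - 1.836852) / (-1.402) = 1.8487,   |z_2| = 1.8487.
Moduli of all roots: 0.7716, 1.8487.
All moduli strictly greater than 1? No.
Verdict: Not invertible.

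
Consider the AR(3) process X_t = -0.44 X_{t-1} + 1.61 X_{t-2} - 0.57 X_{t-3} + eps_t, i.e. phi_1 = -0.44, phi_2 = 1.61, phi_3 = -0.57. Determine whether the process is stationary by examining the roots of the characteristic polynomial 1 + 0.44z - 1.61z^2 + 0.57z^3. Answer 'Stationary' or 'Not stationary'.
\text{Not stationary}

The AR(p) characteristic polynomial is P(z) = 1 + 0.44z - 1.61z^2 + 0.57z^3.
Stationarity requires all roots to lie outside the unit circle, i.e. |z| > 1 for every root.
Degree 3: look for a simple real root z0 first, then factor out (1 - z/z0) and solve the remaining quadratic.
Testing z0 = 2: P(2) = 1 + (0.44)(2) + (-1.61)(2)^2 + (0.57)(2)^3
  = 1 + (0.88) + (-6.44) + (4.56) = 0.  So z_0 = 2 is a root, |z_0| = 2.
Divide out the factor (1 - 0.5 z) = (1 - z/z0) (since 1/z0 = 0.5):
  P(z) = (1 - 0.5 z)(1 + (0.94) z + (-1.14) z^2)
  [check: z-coef 0.94 - (0.5) = 0.44; z^2-coef -1.14 - (0.5)(0.94) = -1.61; z^3-coef -(0.5)(-1.14) = 0.57.]
Remaining roots from the quadratic factor 1 + (0.94) z + (-1.14) z^2:
  Set 1 + (0.94) z + (-1.14) z^2 = 0, i.e. a z^2 + b z + c = 0 with a = -1.14, b = 0.94, c = 1.
  Discriminant D = b^2 - 4ac = (0.94)^2 - 4*(-1.14)*1 = 0.8836 - (-4.56) = 5.4436.
  D >= 0, so the roots are real: z = (-b +/- sqrt(D)) / (2a) = (-0.94 +/- 2.333152) / (-2.28).
    z_1 = (-0.94 + 2.333152) / (-2.28) = -0.611,   |z_1| = 0.611.
    z_2 = (-0.94 - 2.333152) / (-2.28) = 1.4356,   |z_2| = 1.4356.
Moduli of all roots: 2.0000, 0.6110, 1.4356.
All moduli strictly greater than 1? No.
Verdict: Not stationary.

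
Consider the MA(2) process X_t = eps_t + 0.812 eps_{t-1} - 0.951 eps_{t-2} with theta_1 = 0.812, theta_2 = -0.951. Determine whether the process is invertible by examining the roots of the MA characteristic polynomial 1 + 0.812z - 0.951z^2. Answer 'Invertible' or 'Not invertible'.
\text{Not invertible}

The MA(q) characteristic polynomial is P(z) = 1 + 0.812z - 0.951z^2.
Invertibility requires all roots to lie outside the unit circle, i.e. |z| > 1 for every root.
Set 1 + (0.812) z + (-0.951) z^2 = 0, i.e. a z^2 + b z + c = 0 with a = -0.951, b = 0.812, c = 1.
Discriminant D = b^2 - 4ac = (0.812)^2 - 4*(-0.951)*1 = 0.659344 - (-3.804) = 4.463344.
D >= 0, so the roots are real: z = (-b +/- sqrt(D)) / (2a) = (-0.812 +/- 2.112663) / (-1.902).
  z_1 = (-0.812 + 2.112663) / (-1.902) = -0.6838,   |z_1| = 0.6838.
  z_2 = (-0.812 - 2.112663) / (-1.902) = 1.5377,   |z_2| = 1.5377.
Moduli of all roots: 0.6838, 1.5377.
All moduli strictly greater than 1? No.
Verdict: Not invertible.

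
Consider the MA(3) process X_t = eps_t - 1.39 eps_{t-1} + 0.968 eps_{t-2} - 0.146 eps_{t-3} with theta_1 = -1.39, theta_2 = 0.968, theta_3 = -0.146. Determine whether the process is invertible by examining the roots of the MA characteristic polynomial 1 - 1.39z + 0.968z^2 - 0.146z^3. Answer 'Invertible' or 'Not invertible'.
\text{Invertible}

The MA(q) characteristic polynomial is P(z) = 1 - 1.39z + 0.968z^2 - 0.146z^3.
Invertibility requires all roots to lie outside the unit circle, i.e. |z| > 1 for every root.
Degree 3: look for a simple real root z0 first, then factor out (1 - z/z0) and solve the remaining quadratic.
Testing z0 = 5: P(5) = 1 + (-1.39)(5) + (0.968)(5)^2 + (-0.146)(5)^3
  = 1 + (-6.95) + (24.2) + (-18.25) = 0.  So z_0 = 5 is a root, |z_0| = 5.
Divide out the factor (1 - 0.2 z) = (1 - z/z0) (since 1/z0 = 0.2):
  P(z) = (1 - 0.2 z)(1 + (-1.19) z + (0.73) z^2)
  [check: z-coef -1.19 - (0.2) = -1.39; z^2-coef 0.73 - (0.2)(-1.19) = 0.968; z^3-coef -(0.2)(0.73) = -0.146.]
Remaining roots from the quadratic factor 1 + (-1.19) z + (0.73) z^2:
  Set 1 + (-1.19) z + (0.73) z^2 = 0, i.e. a z^2 + b z + c = 0 with a = 0.73, b = -1.19, c = 1.
  Discriminant D = b^2 - 4ac = (-1.19)^2 - 4*(0.73)*1 = 1.4161 - (2.92) = -1.5039.
  D < 0, so the roots are the complex-conjugate pair z = (-b +/- i sqrt(-D)) / (2a) = 0.8151 +/- 0.84i.
  For a conjugate pair |z|^2 = z * conj(z) = (product of roots) = c/a = 1/(0.73) = 1.369863, so |z| = sqrt(1.369863) = 1.1704 for both roots.
Moduli of all roots: 5.0000, 1.1704, 1.1704.
All moduli strictly greater than 1? Yes.
Verdict: Invertible.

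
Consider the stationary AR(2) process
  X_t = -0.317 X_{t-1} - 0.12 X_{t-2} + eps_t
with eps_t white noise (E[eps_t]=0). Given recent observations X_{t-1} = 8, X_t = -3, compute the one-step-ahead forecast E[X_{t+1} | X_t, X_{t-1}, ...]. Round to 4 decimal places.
E[X_{t+1} \mid \mathcal F_t] = -0.0090

For an AR(p) model X_t = c + sum_i phi_i X_{t-i} + eps_t, the
one-step-ahead conditional mean is
  E[X_{t+1} | X_t, ...] = c + sum_i phi_i X_{t+1-i}.
Substitute known values:
  E[X_{t+1} | ...] = (-0.317) * (-3) + (-0.12) * (8)
                   = -0.0090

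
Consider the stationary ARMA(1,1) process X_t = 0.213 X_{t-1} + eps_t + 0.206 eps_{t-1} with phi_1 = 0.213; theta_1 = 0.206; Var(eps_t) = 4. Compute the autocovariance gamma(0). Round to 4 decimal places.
\gamma(0) = 4.7356

Multiply the model equation by X_{t-k} and take expectations. With theta_0 = psi_0 = 1 and psi_j the MA(infinity) weights, this gives
  gamma(k) - sum_i phi_i gamma(k-i) = c_k,
  c_k = sigma^2 * sum_{j=k..q} theta_j psi_{j-k}   (c_k = 0 for k > q),
using gamma(-m) = gamma(m).
psi-weights needed (psi_j = theta_j + sum_i phi_i psi_{j-i}):
  psi_1 = theta_1 + phi_1 = 0.206 + (0.213) = 0.419
Right-hand sides:
  c_0 = sigma^2 (1 + theta_1 psi_1) = 4 * (1 + (0.206)(0.419)) = 4 * 1.086314 = 4.345256
  c_1 = sigma^2 theta_1 = 4 * (0.206) = 0.824
  c_2 = 0
Equations for k = 0 and k = 1 (AR order 1):
  gamma(0) = phi_1 gamma(1) + c_0
  gamma(1) = phi_1 gamma(0) + c_1
Substituting the second into the first: gamma(0) (1 - phi_1^2) = c_0 + phi_1 c_1, so
  gamma(0) = (c_0 + phi_1 c_1) / (1 - phi_1^2) = (4.345256 + (0.213)(0.824)) / (1 - (0.213)^2) = 4.520768 / 0.954631 = 4.735618.
Therefore gamma(0) = 4.7356 (to 4 decimal places).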